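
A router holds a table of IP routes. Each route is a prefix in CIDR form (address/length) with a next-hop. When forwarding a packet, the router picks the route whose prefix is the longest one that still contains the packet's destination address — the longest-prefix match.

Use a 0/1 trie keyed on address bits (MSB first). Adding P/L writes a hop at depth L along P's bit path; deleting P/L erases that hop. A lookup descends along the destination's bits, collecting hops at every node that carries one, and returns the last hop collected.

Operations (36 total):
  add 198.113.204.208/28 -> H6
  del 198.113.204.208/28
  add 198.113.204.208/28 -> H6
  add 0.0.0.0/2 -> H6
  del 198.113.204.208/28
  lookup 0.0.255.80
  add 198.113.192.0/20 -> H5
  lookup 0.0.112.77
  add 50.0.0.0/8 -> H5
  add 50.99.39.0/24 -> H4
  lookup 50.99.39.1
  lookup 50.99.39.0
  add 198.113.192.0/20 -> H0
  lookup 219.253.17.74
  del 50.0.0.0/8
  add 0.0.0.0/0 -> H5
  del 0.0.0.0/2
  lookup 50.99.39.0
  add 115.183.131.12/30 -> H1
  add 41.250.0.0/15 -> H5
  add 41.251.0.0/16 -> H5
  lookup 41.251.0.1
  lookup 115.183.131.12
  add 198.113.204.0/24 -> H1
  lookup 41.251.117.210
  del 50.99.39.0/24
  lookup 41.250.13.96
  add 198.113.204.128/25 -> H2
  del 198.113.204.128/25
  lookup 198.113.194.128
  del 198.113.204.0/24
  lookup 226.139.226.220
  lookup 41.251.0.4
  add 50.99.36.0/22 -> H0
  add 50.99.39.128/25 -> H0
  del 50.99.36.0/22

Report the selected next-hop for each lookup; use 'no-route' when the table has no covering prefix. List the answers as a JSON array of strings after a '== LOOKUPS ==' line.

Process each operation:
  add 198.113.204.208/28 -> H6 at depth 28
  del 198.113.204.208/28 (clear depth 28)
  add 198.113.204.208/28 -> H6 at depth 28
  add 0.0.0.0/2 -> H6 at depth 2
  del 198.113.204.208/28 (clear depth 28)
  Q 0.0.255.80: descend 00 ; hops seen [H6] ; pick H6
  add 198.113.192.0/20 -> H5 at depth 20
  Q 0.0.112.77: descend 00 ; hops seen [H6] ; pick H6
  add 50.0.0.0/8 -> H5 at depth 8
  add 50.99.39.0/24 -> H4 at depth 24
  Q 50.99.39.1: descend 001100100110001100100111 ; hops seen [H6,H5,H4] ; pick H4
  Q 50.99.39.0: descend 001100100110001100100111 ; hops seen [H6,H5,H4] ; pick H4
  add 198.113.192.0/20 -> H0 at depth 20
  Q 219.253.17.74: descend 110 ; hops seen [∅] ; pick no-route
  del 50.0.0.0/8 (clear depth 8)
  add 0.0.0.0/0 -> H5 at depth 0
  del 0.0.0.0/2 (clear depth 2)
  Q 50.99.39.0: descend 001100100110001100100111 ; hops seen [H5,H4] ; pick H4
  add 115.183.131.12/30 -> H1 at depth 30
  add 41.250.0.0/15 -> H5 at depth 15
  add 41.251.0.0/16 -> H5 at depth 16
  Q 41.251.0.1: descend 0010100111111011 ; hops seen [H5,H5,H5] ; pick H5
  Q 115.183.131.12: descend 011100111011011110000011000011 ; hops seen [H5,H1] ; pick H1
  add 198.113.204.0/24 -> H1 at depth 24
  Q 41.251.117.210: descend 0010100111111011 ; hops seen [H5,H5,H5] ; pick H5
  del 50.99.39.0/24 (clear depth 24)
  Q 41.250.13.96: descend 001010011111101 ; hops seen [H5,H5] ; pick H5
  add 198.113.204.128/25 -> H2 at depth 25
  del 198.113.204.128/25 (clear depth 25)
  Q 198.113.194.128: descend 11000110011100011100 ; hops seen [H5,H0] ; pick H0
  del 198.113.204.0/24 (clear depth 24)
  Q 226.139.226.220: descend 11 ; hops seen [H5] ; pick H5
  Q 41.251.0.4: descend 0010100111111011 ; hops seen [H5,H5,H5] ; pick H5
  add 50.99.36.0/22 -> H0 at depth 22
  add 50.99.39.128/25 -> H0 at depth 25
  del 50.99.36.0/22 (clear depth 22)

== LOOKUPS ==
["H6","H6","H4","H4","no-route","H4","H5","H1","H5","H5","H0","H5","H5"]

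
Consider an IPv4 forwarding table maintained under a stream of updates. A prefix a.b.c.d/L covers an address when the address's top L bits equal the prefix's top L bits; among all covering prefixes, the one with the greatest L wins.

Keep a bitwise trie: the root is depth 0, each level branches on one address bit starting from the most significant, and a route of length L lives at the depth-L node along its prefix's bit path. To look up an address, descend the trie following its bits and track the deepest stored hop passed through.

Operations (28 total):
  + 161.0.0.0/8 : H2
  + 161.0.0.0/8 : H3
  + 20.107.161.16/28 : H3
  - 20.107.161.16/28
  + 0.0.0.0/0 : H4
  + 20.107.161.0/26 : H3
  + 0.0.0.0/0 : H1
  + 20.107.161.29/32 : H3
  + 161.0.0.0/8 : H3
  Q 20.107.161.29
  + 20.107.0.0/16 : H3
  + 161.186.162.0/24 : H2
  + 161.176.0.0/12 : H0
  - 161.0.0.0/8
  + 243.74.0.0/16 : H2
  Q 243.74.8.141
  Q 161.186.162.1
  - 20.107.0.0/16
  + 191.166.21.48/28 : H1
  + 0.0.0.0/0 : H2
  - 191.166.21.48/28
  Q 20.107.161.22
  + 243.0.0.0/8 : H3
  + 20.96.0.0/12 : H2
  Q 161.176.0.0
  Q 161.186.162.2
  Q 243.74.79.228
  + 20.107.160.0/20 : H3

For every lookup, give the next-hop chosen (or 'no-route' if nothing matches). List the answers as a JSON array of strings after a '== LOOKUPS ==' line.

Trace:
  add 161.0.0.0/8 -> H2 at depth 8
  add 161.0.0.0/8 -> H3 at depth 8
  add 20.107.161.16/28 -> H3 at depth 28
  del 20.107.161.16/28 (clear depth 28)
  add 0.0.0.0/0 -> H4 at depth 0
  add 20.107.161.0/26 -> H3 at depth 26
  add 0.0.0.0/0 -> H1 at depth 0
  add 20.107.161.29/32 -> H3 at depth 32
  add 161.0.0.0/8 -> H3 at depth 8
  lookup 20.107.161.29: bits 00010100011010111010000100011101 walk d0:H1→d1:-→d2:-→d3:-→d4:-→d5:-→d6:-→d7:-→d8:-→d9:-→d10:-→d11:-→d12:-→d13:-→d14:-→d15:-→d16:-→d17:-→d18:-→d19:-→d20:-→d21:-→d22:-→d23:-→d24:-→d25:-→d26:H3→d27:-→d28:-→d29:-→d30:-→d31:-→d32:H3 -> H3
  add 20.107.0.0/16 -> H3 at depth 16
  add 161.186.162.0/24 -> H2 at depth 24
  add 161.176.0.0/12 -> H0 at depth 12
  del 161.0.0.0/8 (clear depth 8)
  add 243.74.0.0/16 -> H2 at depth 16
  lookup 243.74.8.141: bits 1111001101001010 walk d0:H1→d1:-→d2:-→d3:-→d4:-→d5:-→d6:-→d7:-→d8:-→d9:-→d10:-→d11:-→d12:-→d13:-→d14:-→d15:-→d16:H2 -> H2
  lookup 161.186.162.1: bits 101000011011101010100010 walk d0:H1→d1:-→d2:-→d3:-→d4:-→d5:-→d6:-→d7:-→d8:-→d9:-→d10:-→d11:-→d12:H0→d13:-→d14:-→d15:-→d16:-→d17:-→d18:-→d19:-→d20:-→d21:-→d22:-→d23:-→d24:H2 -> H2
  del 20.107.0.0/16 (clear depth 16)
  add 191.166.21.48/28 -> H1 at depth 28
  add 0.0.0.0/0 -> H2 at depth 0
  del 191.166.21.48/28 (clear depth 28)
  lookup 20.107.161.22: bits 0001010001101011101000010001 walk d0:H2→d1:-→d2:-→d3:-→d4:-→d5:-→d6:-→d7:-→d8:-→d9:-→d10:-→d11:-→d12:-→d13:-→d14:-→d15:-→d16:-→d17:-→d18:-→d19:-→d20:-→d21:-→d22:-→d23:-→d24:-→d25:-→d26:H3→d27:-→d28:- -> H3
  add 243.0.0.0/8 -> H3 at depth 8
  add 20.96.0.0/12 -> H2 at depth 12
  lookup 161.176.0.0: bits 101000011011 walk d0:H2→d1:-→d2:-→d3:-→d4:-→d5:-→d6:-→d7:-→d8:-→d9:-→d10:-→d11:-→d12:H0 -> H0
  lookup 161.186.162.2: bits 101000011011101010100010 walk d0:H2→d1:-→d2:-→d3:-→d4:-→d5:-→d6:-→d7:-→d8:-→d9:-→d10:-→d11:-→d12:H0→d13:-→d14:-→d15:-→d16:-→d17:-→d18:-→d19:-→d20:-→d21:-→d22:-→d23:-→d24:H2 -> H2
  lookup 243.74.79.228: bits 1111001101001010 walk d0:H2→d1:-→d2:-→d3:-→d4:-→d5:-→d6:-→d7:-→d8:H3→d9:-→d10:-→d11:-→d12:-→d13:-→d14:-→d15:-→d16:H2 -> H2
  add 20.107.160.0/20 -> H3 at depth 20

== LOOKUPS ==
["H3","H2","H2","H3","H0","H2","H2"]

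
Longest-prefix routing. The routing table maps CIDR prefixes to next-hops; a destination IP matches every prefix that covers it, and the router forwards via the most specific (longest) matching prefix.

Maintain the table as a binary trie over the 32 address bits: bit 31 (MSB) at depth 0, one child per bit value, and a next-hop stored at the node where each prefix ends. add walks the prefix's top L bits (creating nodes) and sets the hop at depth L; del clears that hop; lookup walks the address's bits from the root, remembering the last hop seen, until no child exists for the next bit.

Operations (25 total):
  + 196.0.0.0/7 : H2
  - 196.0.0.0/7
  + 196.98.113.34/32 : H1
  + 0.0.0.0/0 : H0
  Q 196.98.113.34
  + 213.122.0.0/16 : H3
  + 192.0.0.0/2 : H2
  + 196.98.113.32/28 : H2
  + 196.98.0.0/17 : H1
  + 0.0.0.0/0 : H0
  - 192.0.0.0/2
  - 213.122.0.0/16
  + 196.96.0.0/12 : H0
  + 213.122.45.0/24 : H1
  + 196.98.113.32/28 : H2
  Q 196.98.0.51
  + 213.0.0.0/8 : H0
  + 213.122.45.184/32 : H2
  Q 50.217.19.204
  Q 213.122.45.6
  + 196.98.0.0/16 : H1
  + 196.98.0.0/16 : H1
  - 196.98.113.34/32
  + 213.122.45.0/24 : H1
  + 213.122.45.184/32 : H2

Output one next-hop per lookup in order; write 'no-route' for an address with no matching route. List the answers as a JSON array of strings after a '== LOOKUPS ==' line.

Trace:
  add 196.0.0.0/7 -> H2 at depth 7
  - 196.0.0.0/7 clear@7
  add 196.98.113.34/32 -> H1 at depth 32
  add 0.0.0.0/0 -> H0 at depth 0
  ? 196.98.113.34  path d0:H0→d1:-→d2:-→d3:-→d4:-→d5:-→d6:-→d7:-→d8:-→d9:-→d10:-→d11:-→d12:-→d13:-→d14:-→d15:-→d16:-→d17:-→d18:-→d19:-→d20:-→d21:-→d22:-→d23:-→d24:-→d25:-→d26:-→d27:-→d28:-→d29:-→d30:-→d31:-→d32:H1  best=H1
  add 213.122.0.0/16 -> H3 at depth 16
  add 192.0.0.0/2 -> H2 at depth 2
  add 196.98.113.32/28 -> H2 at depth 28
  add 196.98.0.0/17 -> H1 at depth 17
  add 0.0.0.0/0 -> H0 at depth 0
  - 192.0.0.0/2 clear@2
  - 213.122.0.0/16 clear@16
  add 196.96.0.0/12 -> H0 at depth 12
  add 213.122.45.0/24 -> H1 at depth 24
  add 196.98.113.32/28 -> H2 at depth 28
  ? 196.98.0.51  path d0:H0→d1:-→d2:-→d3:-→d4:-→d5:-→d6:-→d7:-→d8:-→d9:-→d10:-→d11:-→d12:H0→d13:-→d14:-→d15:-→d16:-→d17:H1  best=H1
  add 213.0.0.0/8 -> H0 at depth 8
  add 213.122.45.184/32 -> H2 at depth 32
  ? 50.217.19.204  path d0:H0  best=H0
  ? 213.122.45.6  path d0:H0→d1:-→d2:-→d3:-→d4:-→d5:-→d6:-→d7:-→d8:H0→d9:-→d10:-→d11:-→d12:-→d13:-→d14:-→d15:-→d16:-→d17:-→d18:-→d19:-→d20:-→d21:-→d22:-→d23:-→d24:H1  best=H1
  add 196.98.0.0/16 -> H1 at depth 16
  add 196.98.0.0/16 -> H1 at depth 16
  - 196.98.113.34/32 clear@32
  add 213.122.45.0/24 -> H1 at depth 24
  add 213.122.45.184/32 -> H2 at depth 32

== LOOKUPS ==
["H1","H1","H0","H1"]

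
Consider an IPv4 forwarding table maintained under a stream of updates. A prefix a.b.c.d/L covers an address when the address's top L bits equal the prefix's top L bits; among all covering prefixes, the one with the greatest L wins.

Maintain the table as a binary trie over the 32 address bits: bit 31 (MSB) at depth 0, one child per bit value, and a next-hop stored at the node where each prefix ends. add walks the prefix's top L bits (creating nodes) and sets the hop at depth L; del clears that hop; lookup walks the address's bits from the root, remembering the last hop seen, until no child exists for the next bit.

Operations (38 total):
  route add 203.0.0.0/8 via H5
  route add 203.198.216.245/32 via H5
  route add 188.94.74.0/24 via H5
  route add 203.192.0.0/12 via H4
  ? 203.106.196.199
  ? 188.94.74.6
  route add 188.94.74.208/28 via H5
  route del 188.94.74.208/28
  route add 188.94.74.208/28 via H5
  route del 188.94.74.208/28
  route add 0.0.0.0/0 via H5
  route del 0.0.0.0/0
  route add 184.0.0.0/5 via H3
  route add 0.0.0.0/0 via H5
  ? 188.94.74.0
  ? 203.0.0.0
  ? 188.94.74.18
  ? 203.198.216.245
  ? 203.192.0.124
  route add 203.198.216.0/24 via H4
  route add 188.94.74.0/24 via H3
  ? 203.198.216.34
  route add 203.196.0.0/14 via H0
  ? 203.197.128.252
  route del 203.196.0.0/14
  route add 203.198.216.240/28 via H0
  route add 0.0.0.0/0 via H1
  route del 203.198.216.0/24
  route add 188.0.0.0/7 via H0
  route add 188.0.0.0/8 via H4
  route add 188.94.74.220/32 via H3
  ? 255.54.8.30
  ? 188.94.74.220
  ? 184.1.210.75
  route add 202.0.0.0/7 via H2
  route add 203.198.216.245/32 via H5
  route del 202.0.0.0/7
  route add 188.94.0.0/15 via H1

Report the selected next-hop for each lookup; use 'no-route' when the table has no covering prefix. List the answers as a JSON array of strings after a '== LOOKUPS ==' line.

Trace:
  add 203.0.0.0/8 -> H5 at depth 8
  add 203.198.216.245/32 -> H5 at depth 32
  add 188.94.74.0/24 -> H5 at depth 24
  add 203.192.0.0/12 -> H4 at depth 12
  ? 203.106.196.199  path d0:-→d1:-→d2:-→d3:-→d4:-→d5:-→d6:-→d7:-→d8:H5  best=H5
  ? 188.94.74.6  path d0:-→d1:-→d2:-→d3:-→d4:-→d5:-→d6:-→d7:-→d8:-→d9:-→d10:-→d11:-→d12:-→d13:-→d14:-→d15:-→d16:-→d17:-→d18:-→d19:-→d20:-→d21:-→d22:-→d23:-→d24:H5  best=H5
  add 188.94.74.208/28 -> H5 at depth 28
  del 188.94.74.208/28 (clear depth 28)
  add 188.94.74.208/28 -> H5 at depth 28
  del 188.94.74.208/28 (clear depth 28)
  add 0.0.0.0/0 -> H5 at depth 0
  del 0.0.0.0/0 (clear depth 0)
  add 184.0.0.0/5 -> H3 at depth 5
  add 0.0.0.0/0 -> H5 at depth 0
  ? 188.94.74.0  path d0:H5→d1:-→d2:-→d3:-→d4:-→d5:H3→d6:-→d7:-→d8:-→d9:-→d10:-→d11:-→d12:-→d13:-→d14:-→d15:-→d16:-→d17:-→d18:-→d19:-→d20:-→d21:-→d22:-→d23:-→d24:H5  best=H5
  ? 203.0.0.0  path d0:H5→d1:-→d2:-→d3:-→d4:-→d5:-→d6:-→d7:-→d8:H5  best=H5
  ? 188.94.74.18  path d0:H5→d1:-→d2:-→d3:-→d4:-→d5:H3→d6:-→d7:-→d8:-→d9:-→d10:-→d11:-→d12:-→d13:-→d14:-→d15:-→d16:-→d17:-→d18:-→d19:-→d20:-→d21:-→d22:-→d23:-→d24:H5  best=H5
  ? 203.198.216.245  path d0:H5→d1:-→d2:-→d3:-→d4:-→d5:-→d6:-→d7:-→d8:H5→d9:-→d10:-→d11:-→d12:H4→d13:-→d14:-→d15:-→d16:-→d17:-→d18:-→d19:-→d20:-→d21:-→d22:-→d23:-→d24:-→d25:-→d26:-→d27:-→d28:-→d29:-→d30:-→d31:-→d32:H5  best=H5
  ? 203.192.0.124  path d0:H5→d1:-→d2:-→d3:-→d4:-→d5:-→d6:-→d7:-→d8:H5→d9:-→d10:-→d11:-→d12:H4→d13:-  best=H4
  add 203.198.216.0/24 -> H4 at depth 24
  add 188.94.74.0/24 -> H3 at depth 24
  ? 203.198.216.34  path d0:H5→d1:-→d2:-→d3:-→d4:-→d5:-→d6:-→d7:-→d8:H5→d9:-→d10:-→d11:-→d12:H4→d13:-→d14:-→d15:-→d16:-→d17:-→d18:-→d19:-→d20:-→d21:-→d22:-→d23:-→d24:H4  best=H4
  add 203.196.0.0/14 -> H0 at depth 14
  ? 203.197.128.252  path d0:H5→d1:-→d2:-→d3:-→d4:-→d5:-→d6:-→d7:-→d8:H5→d9:-→d10:-→d11:-→d12:H4→d13:-→d14:H0  best=H0
  del 203.196.0.0/14 (clear depth 14)
  add 203.198.216.240/28 -> H0 at depth 28
  add 0.0.0.0/0 -> H1 at depth 0
  del 203.198.216.0/24 (clear depth 24)
  add 188.0.0.0/7 -> H0 at depth 7
  add 188.0.0.0/8 -> H4 at depth 8
  add 188.94.74.220/32 -> H3 at depth 32
  ? 255.54.8.30  path d0:H1→d1:-→d2:-  best=H1
  ? 188.94.74.220  path d0:H1→d1:-→d2:-→d3:-→d4:-→d5:H3→d6:-→d7:H0→d8:H4→d9:-→d10:-→d11:-→d12:-→d13:-→d14:-→d15:-→d16:-→d17:-→d18:-→d19:-→d20:-→d21:-→d22:-→d23:-→d24:H3→d25:-→d26:-→d27:-→d28:-→d29:-→d30:-→d31:-→d32:H3  best=H3
  ? 184.1.210.75  path d0:H1→d1:-→d2:-→d3:-→d4:-→d5:H3  best=H3
  add 202.0.0.0/7 -> H2 at depth 7
  add 203.198.216.245/32 -> H5 at depth 32
  del 202.0.0.0/7 (clear depth 7)
  add 188.94.0.0/15 -> H1 at depth 15

== LOOKUPS ==
["H5","H5","H5","H5","H5","H5","H4","H4","H0","H1","H3","H3"]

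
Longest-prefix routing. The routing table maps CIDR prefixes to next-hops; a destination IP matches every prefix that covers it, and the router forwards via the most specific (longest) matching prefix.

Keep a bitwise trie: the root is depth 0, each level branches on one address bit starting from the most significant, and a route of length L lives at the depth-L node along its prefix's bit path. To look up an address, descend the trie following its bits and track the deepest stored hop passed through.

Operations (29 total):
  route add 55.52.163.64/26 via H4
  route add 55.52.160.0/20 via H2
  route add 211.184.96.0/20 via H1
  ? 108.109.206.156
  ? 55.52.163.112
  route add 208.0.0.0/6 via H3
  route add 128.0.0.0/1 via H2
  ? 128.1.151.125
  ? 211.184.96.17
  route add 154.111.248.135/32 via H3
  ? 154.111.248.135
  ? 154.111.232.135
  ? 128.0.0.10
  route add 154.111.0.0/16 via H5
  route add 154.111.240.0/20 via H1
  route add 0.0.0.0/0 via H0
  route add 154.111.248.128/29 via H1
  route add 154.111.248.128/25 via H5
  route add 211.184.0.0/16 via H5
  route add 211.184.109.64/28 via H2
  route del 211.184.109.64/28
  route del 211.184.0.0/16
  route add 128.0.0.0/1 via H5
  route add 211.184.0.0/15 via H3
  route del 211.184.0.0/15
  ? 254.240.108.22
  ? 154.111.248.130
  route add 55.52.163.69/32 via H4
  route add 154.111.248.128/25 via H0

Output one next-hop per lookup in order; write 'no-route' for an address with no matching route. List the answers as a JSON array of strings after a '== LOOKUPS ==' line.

Apply in order:
  add 55.52.163.64/26 -> H4 at depth 26
  add 55.52.160.0/20 -> H2 at depth 20
  add 211.184.96.0/20 -> H1 at depth 20
  lookup 108.109.206.156: bits 0 walk d0:-→d1:- -> no-route
  lookup 55.52.163.112: bits 00110111001101001010001101 walk d0:-→d1:-→d2:-→d3:-→d4:-→d5:-→d6:-→d7:-→d8:-→d9:-→d10:-→d11:-→d12:-→d13:-→d14:-→d15:-→d16:-→d17:-→d18:-→d19:-→d20:H2→d21:-→d22:-→d23:-→d24:-→d25:-→d26:H4 -> H4
  add 208.0.0.0/6 -> H3 at depth 6
  add 128.0.0.0/1 -> H2 at depth 1
  lookup 128.1.151.125: bits 1 walk d0:-→d1:H2 -> H2
  lookup 211.184.96.17: bits 11010011101110000110 walk d0:-→d1:H2→d2:-→d3:-→d4:-→d5:-→d6:H3→d7:-→d8:-→d9:-→d10:-→d11:-→d12:-→d13:-→d14:-→d15:-→d16:-→d17:-→d18:-→d19:-→d20:H1 -> H1
  add 154.111.248.135/32 -> H3 at depth 32
  lookup 154.111.248.135: bits 10011010011011111111100010000111 walk d0:-→d1:H2→d2:-→d3:-→d4:-→d5:-→d6:-→d7:-→d8:-→d9:-→d10:-→d11:-→d12:-→d13:-→d14:-→d15:-→d16:-→d17:-→d18:-→d19:-→d20:-→d21:-→d22:-→d23:-→d24:-→d25:-→d26:-→d27:-→d28:-→d29:-→d30:-→d31:-→d32:H3 -> H3
  lookup 154.111.232.135: bits 1001101001101111111 walk d0:-→d1:H2→d2:-→d3:-→d4:-→d5:-→d6:-→d7:-→d8:-→d9:-→d10:-→d11:-→d12:-→d13:-→d14:-→d15:-→d16:-→d17:-→d18:-→d19:- -> H2
  lookup 128.0.0.10: bits 100 walk d0:-→d1:H2→d2:-→d3:- -> H2
  add 154.111.0.0/16 -> H5 at depth 16
  add 154.111.240.0/20 -> H1 at depth 20
  add 0.0.0.0/0 -> H0 at depth 0
  add 154.111.248.128/29 -> H1 at depth 29
  add 154.111.248.128/25 -> H5 at depth 25
  add 211.184.0.0/16 -> H5 at depth 16
  add 211.184.109.64/28 -> H2 at depth 28
  - 211.184.109.64/28 clear@28
  - 211.184.0.0/16 clear@16
  add 128.0.0.0/1 -> H5 at depth 1
  add 211.184.0.0/15 -> H3 at depth 15
  - 211.184.0.0/15 clear@15
  lookup 254.240.108.22: bits 11 walk d0:H0→d1:H5→d2:- -> H5
  lookup 154.111.248.130: bits 10011010011011111111100010000 walk d0:H0→d1:H5→d2:-→d3:-→d4:-→d5:-→d6:-→d7:-→d8:-→d9:-→d10:-→d11:-→d12:-→d13:-→d14:-→d15:-→d16:H5→d17:-→d18:-→d19:-→d20:H1→d21:-→d22:-→d23:-→d24:-→d25:H5→d26:-→d27:-→d28:-→d29:H1 -> H1
  add 55.52.163.69/32 -> H4 at depth 32
  add 154.111.248.128/25 -> H0 at depth 25

== LOOKUPS ==
["no-route","H4","H2","H1","H3","H2","H2","H5","H1"]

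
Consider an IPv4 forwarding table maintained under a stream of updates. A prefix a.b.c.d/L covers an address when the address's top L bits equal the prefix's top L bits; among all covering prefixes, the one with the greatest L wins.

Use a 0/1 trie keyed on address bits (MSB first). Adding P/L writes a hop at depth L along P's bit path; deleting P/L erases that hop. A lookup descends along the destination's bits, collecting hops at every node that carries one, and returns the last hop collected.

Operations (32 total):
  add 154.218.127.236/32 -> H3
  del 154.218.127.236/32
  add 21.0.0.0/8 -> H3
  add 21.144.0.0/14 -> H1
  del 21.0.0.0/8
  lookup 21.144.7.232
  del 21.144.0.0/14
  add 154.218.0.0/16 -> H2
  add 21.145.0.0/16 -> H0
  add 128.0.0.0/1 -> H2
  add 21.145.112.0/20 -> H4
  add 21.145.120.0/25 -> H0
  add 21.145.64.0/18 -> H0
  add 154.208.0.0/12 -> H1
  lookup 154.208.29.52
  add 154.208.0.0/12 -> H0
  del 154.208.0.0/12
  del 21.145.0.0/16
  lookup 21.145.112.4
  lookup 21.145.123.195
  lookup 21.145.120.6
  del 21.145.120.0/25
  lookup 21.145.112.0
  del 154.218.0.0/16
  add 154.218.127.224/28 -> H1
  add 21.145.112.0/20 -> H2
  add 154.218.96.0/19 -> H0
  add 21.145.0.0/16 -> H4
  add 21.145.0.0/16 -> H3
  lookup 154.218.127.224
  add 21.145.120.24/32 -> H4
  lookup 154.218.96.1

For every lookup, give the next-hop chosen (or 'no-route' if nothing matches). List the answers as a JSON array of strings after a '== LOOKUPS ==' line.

Process each operation:
  add 154.218.127.236/32 -> H3 at depth 32
  - 154.218.127.236/32 clear@32
  add 21.0.0.0/8 -> H3 at depth 8
  add 21.144.0.0/14 -> H1 at depth 14
  - 21.0.0.0/8 clear@8
  lookup 21.144.7.232: bits 00010101100100 walk d0:-→d1:-→d2:-→d3:-→d4:-→d5:-→d6:-→d7:-→d8:-→d9:-→d10:-→d11:-→d12:-→d13:-→d14:H1 -> H1
  - 21.144.0.0/14 clear@14
  add 154.218.0.0/16 -> H2 at depth 16
  add 21.145.0.0/16 -> H0 at depth 16
  add 128.0.0.0/1 -> H2 at depth 1
  add 21.145.112.0/20 -> H4 at depth 20
  add 21.145.120.0/25 -> H0 at depth 25
  add 21.145.64.0/18 -> H0 at depth 18
  add 154.208.0.0/12 -> H1 at depth 12
  lookup 154.208.29.52: bits 100110101101 walk d0:-→d1:H2→d2:-→d3:-→d4:-→d5:-→d6:-→d7:-→d8:-→d9:-→d10:-→d11:-→d12:H1 -> H1
  add 154.208.0.0/12 -> H0 at depth 12
  - 154.208.0.0/12 clear@12
  - 21.145.0.0/16 clear@16
  lookup 21.145.112.4: bits 00010101100100010111 walk d0:-→d1:-→d2:-→d3:-→d4:-→d5:-→d6:-→d7:-→d8:-→d9:-→d10:-→d11:-→d12:-→d13:-→d14:-→d15:-→d16:-→d17:-→d18:H0→d19:-→d20:H4 -> H4
  lookup 21.145.123.195: bits 0001010110010001011110 walk d0:-→d1:-→d2:-→d3:-→d4:-→d5:-→d6:-→d7:-→d8:-→d9:-→d10:-→d11:-→d12:-→d13:-→d14:-→d15:-→d16:-→d17:-→d18:H0→d19:-→d20:H4→d21:-→d22:- -> H4
  lookup 21.145.120.6: bits 0001010110010001011110000 walk d0:-→d1:-→d2:-→d3:-→d4:-→d5:-→d6:-→d7:-→d8:-→d9:-→d10:-→d11:-→d12:-→d13:-→d14:-→d15:-→d16:-→d17:-→d18:H0→d19:-→d20:H4→d21:-→d22:-→d23:-→d24:-→d25:H0 -> H0
  - 21.145.120.0/25 clear@25
  lookup 21.145.112.0: bits 00010101100100010111 walk d0:-→d1:-→d2:-→d3:-→d4:-→d5:-→d6:-→d7:-→d8:-→d9:-→d10:-→d11:-→d12:-→d13:-→d14:-→d15:-→d16:-→d17:-→d18:H0→d19:-→d20:H4 -> H4
  - 154.218.0.0/16 clear@16
  add 154.218.127.224/28 -> H1 at depth 28
  add 21.145.112.0/20 -> H2 at depth 20
  add 154.218.96.0/19 -> H0 at depth 19
  add 21.145.0.0/16 -> H4 at depth 16
  add 21.145.0.0/16 -> H3 at depth 16
  lookup 154.218.127.224: bits 1001101011011010011111111110 walk d0:-→d1:H2→d2:-→d3:-→d4:-→d5:-→d6:-→d7:-→d8:-→d9:-→d10:-→d11:-→d12:-→d13:-→d14:-→d15:-→d16:-→d17:-→d18:-→d19:H0→d20:-→d21:-→d22:-→d23:-→d24:-→d25:-→d26:-→d27:-→d28:H1 -> H1
  add 21.145.120.24/32 -> H4 at depth 32
  lookup 154.218.96.1: bits 1001101011011010011 walk d0:-→d1:H2→d2:-→d3:-→d4:-→d5:-→d6:-→d7:-→d8:-→d9:-→d10:-→d11:-→d12:-→d13:-→d14:-→d15:-→d16:-→d17:-→d18:-→d19:H0 -> H0

== LOOKUPS ==
["H1","H1","H4","H4","H0","H4","H1","H0"]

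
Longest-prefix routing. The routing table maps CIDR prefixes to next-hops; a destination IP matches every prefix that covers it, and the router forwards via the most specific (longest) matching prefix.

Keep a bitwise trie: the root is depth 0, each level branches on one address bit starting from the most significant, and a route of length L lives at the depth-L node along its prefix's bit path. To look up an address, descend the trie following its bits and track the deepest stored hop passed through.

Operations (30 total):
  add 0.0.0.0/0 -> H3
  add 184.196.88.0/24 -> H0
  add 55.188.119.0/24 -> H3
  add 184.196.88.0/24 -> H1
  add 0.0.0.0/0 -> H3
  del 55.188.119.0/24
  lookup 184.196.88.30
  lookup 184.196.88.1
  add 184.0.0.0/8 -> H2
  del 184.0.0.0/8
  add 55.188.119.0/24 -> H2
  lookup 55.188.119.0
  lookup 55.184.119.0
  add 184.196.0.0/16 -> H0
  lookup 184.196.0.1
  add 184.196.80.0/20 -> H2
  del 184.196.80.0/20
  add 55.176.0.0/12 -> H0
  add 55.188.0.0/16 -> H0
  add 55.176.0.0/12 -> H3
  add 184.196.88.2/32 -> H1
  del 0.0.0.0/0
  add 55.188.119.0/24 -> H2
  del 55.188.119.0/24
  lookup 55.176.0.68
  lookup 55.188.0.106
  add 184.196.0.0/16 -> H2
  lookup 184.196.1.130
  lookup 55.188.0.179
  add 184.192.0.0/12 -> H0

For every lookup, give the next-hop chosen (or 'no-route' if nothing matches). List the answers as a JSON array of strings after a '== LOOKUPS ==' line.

Apply in order:
  add 0.0.0.0/0 -> H3 at depth 0
  add 184.196.88.0/24 -> H0 at depth 24
  add 55.188.119.0/24 -> H3 at depth 24
  add 184.196.88.0/24 -> H1 at depth 24
  add 0.0.0.0/0 -> H3 at depth 0
  - 55.188.119.0/24 clear@24
  Q 184.196.88.30: descend 101110001100010001011000 ; hops seen [H3,H1] ; pick H1
  Q 184.196.88.1: descend 101110001100010001011000 ; hops seen [H3,H1] ; pick H1
  add 184.0.0.0/8 -> H2 at depth 8
  - 184.0.0.0/8 clear@8
  add 55.188.119.0/24 -> H2 at depth 24
  Q 55.188.119.0: descend 001101111011110001110111 ; hops seen [H3,H2] ; pick H2
  Q 55.184.119.0: descend 0011011110111 ; hops seen [H3] ; pick H3
  add 184.196.0.0/16 -> H0 at depth 16
  Q 184.196.0.1: descend 10111000110001000 ; hops seen [H3,H0] ; pick H0
  add 184.196.80.0/20 -> H2 at depth 20
  - 184.196.80.0/20 clear@20
  add 55.176.0.0/12 -> H0 at depth 12
  add 55.188.0.0/16 -> H0 at depth 16
  add 55.176.0.0/12 -> H3 at depth 12
  add 184.196.88.2/32 -> H1 at depth 32
  - 0.0.0.0/0 clear@0
  add 55.188.119.0/24 -> H2 at depth 24
  - 55.188.119.0/24 clear@24
  Q 55.176.0.68: descend 001101111011 ; hops seen [H3] ; pick H3
  Q 55.188.0.106: descend 00110111101111000 ; hops seen [H3,H0] ; pick H0
  add 184.196.0.0/16 -> H2 at depth 16
  Q 184.196.1.130: descend 10111000110001000 ; hops seen [H2] ; pick H2
  Q 55.188.0.179: descend 00110111101111000 ; hops seen [H3,H0] ; pick H0
  add 184.192.0.0/12 -> H0 at depth 12

== LOOKUPS ==
["H1","H1","H2","H3","H0","H3","H0","H2","H0"]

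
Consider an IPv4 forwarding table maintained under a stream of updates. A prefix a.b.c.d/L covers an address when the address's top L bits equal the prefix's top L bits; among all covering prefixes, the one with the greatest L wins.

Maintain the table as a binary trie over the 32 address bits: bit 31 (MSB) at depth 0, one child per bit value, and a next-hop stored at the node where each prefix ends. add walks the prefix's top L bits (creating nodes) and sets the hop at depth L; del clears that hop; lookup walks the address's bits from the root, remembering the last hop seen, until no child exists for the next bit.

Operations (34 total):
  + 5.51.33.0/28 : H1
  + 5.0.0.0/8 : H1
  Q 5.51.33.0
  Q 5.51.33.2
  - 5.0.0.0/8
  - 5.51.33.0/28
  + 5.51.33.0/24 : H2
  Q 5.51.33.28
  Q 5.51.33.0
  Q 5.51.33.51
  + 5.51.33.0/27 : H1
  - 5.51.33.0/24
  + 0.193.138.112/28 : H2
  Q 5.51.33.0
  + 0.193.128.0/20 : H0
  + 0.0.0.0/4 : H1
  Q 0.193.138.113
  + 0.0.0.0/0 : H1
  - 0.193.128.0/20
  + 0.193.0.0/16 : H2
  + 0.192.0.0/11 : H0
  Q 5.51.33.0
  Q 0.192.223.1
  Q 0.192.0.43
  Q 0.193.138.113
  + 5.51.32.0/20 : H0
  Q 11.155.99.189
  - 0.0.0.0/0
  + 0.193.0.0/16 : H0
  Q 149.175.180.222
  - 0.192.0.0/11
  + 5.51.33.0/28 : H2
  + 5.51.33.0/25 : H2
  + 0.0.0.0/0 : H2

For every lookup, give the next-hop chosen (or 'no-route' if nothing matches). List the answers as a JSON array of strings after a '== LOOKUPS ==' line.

Process each operation:
  add 5.51.33.0/28 -> H1 at depth 28
  add 5.0.0.0/8 -> H1 at depth 8
  ? 5.51.33.0  path d0:-→d1:-→d2:-→d3:-→d4:-→d5:-→d6:-→d7:-→d8:H1→d9:-→d10:-→d11:-→d12:-→d13:-→d14:-→d15:-→d16:-→d17:-→d18:-→d19:-→d20:-→d21:-→d22:-→d23:-→d24:-→d25:-→d26:-→d27:-→d28:H1  best=H1
  ? 5.51.33.2  path d0:-→d1:-→d2:-→d3:-→d4:-→d5:-→d6:-→d7:-→d8:H1→d9:-→d10:-→d11:-→d12:-→d13:-→d14:-→d15:-→d16:-→d17:-→d18:-→d19:-→d20:-→d21:-→d22:-→d23:-→d24:-→d25:-→d26:-→d27:-→d28:H1  best=H1
  - 5.0.0.0/8 clear@8
  - 5.51.33.0/28 clear@28
  add 5.51.33.0/24 -> H2 at depth 24
  ? 5.51.33.28  path d0:-→d1:-→d2:-→d3:-→d4:-→d5:-→d6:-→d7:-→d8:-→d9:-→d10:-→d11:-→d12:-→d13:-→d14:-→d15:-→d16:-→d17:-→d18:-→d19:-→d20:-→d21:-→d22:-→d23:-→d24:H2→d25:-→d26:-→d27:-  best=H2
  ? 5.51.33.0  path d0:-→d1:-→d2:-→d3:-→d4:-→d5:-→d6:-→d7:-→d8:-→d9:-→d10:-→d11:-→d12:-→d13:-→d14:-→d15:-→d16:-→d17:-→d18:-→d19:-→d20:-→d21:-→d22:-→d23:-→d24:H2→d25:-→d26:-→d27:-→d28:-  best=H2
  ? 5.51.33.51  path d0:-→d1:-→d2:-→d3:-→d4:-→d5:-→d6:-→d7:-→d8:-→d9:-→d10:-→d11:-→d12:-→d13:-→d14:-→d15:-→d16:-→d17:-→d18:-→d19:-→d20:-→d21:-→d22:-→d23:-→d24:H2→d25:-→d26:-  best=H2
  add 5.51.33.0/27 -> H1 at depth 27
  - 5.51.33.0/24 clear@24
  add 0.193.138.112/28 -> H2 at depth 28
  ? 5.51.33.0  path d0:-→d1:-→d2:-→d3:-→d4:-→d5:-→d6:-→d7:-→d8:-→d9:-→d10:-→d11:-→d12:-→d13:-→d14:-→d15:-→d16:-→d17:-→d18:-→d19:-→d20:-→d21:-→d22:-→d23:-→d24:-→d25:-→d26:-→d27:H1→d28:-  best=H1
  add 0.193.128.0/20 -> H0 at depth 20
  add 0.0.0.0/4 -> H1 at depth 4
  ? 0.193.138.113  path d0:-→d1:-→d2:-→d3:-→d4:H1→d5:-→d6:-→d7:-→d8:-→d9:-→d10:-→d11:-→d12:-→d13:-→d14:-→d15:-→d16:-→d17:-→d18:-→d19:-→d20:H0→d21:-→d22:-→d23:-→d24:-→d25:-→d26:-→d27:-→d28:H2  best=H2
  add 0.0.0.0/0 -> H1 at depth 0
  - 0.193.128.0/20 clear@20
  add 0.193.0.0/16 -> H2 at depth 16
  add 0.192.0.0/11 -> H0 at depth 11
  ? 5.51.33.0  path d0:H1→d1:-→d2:-→d3:-→d4:H1→d5:-→d6:-→d7:-→d8:-→d9:-→d10:-→d11:-→d12:-→d13:-→d14:-→d15:-→d16:-→d17:-→d18:-→d19:-→d20:-→d21:-→d22:-→d23:-→d24:-→d25:-→d26:-→d27:H1→d28:-  best=H1
  ? 0.192.223.1  path d0:H1→d1:-→d2:-→d3:-→d4:H1→d5:-→d6:-→d7:-→d8:-→d9:-→d10:-→d11:H0→d12:-→d13:-→d14:-→d15:-  best=H0
  ? 0.192.0.43  path d0:H1→d1:-→d2:-→d3:-→d4:H1→d5:-→d6:-→d7:-→d8:-→d9:-→d10:-→d11:H0→d12:-→d13:-→d14:-→d15:-  best=H0
  ? 0.193.138.113  path d0:H1→d1:-→d2:-→d3:-→d4:H1→d5:-→d6:-→d7:-→d8:-→d9:-→d10:-→d11:H0→d12:-→d13:-→d14:-→d15:-→d16:H2→d17:-→d18:-→d19:-→d20:-→d21:-→d22:-→d23:-→d24:-→d25:-→d26:-→d27:-→d28:H2  best=H2
  add 5.51.32.0/20 -> H0 at depth 20
  ? 11.155.99.189  path d0:H1→d1:-→d2:-→d3:-→d4:H1  best=H1
  - 0.0.0.0/0 clear@0
  add 0.193.0.0/16 -> H0 at depth 16
  ? 149.175.180.222  path d0:-  best=no-route
  - 0.192.0.0/11 clear@11
  add 5.51.33.0/28 -> H2 at depth 28
  add 5.51.33.0/25 -> H2 at depth 25
  add 0.0.0.0/0 -> H2 at depth 0

== LOOKUPS ==
["H1","H1","H2","H2","H2","H1","H2","H1","H0","H0","H2","H1","no-route"]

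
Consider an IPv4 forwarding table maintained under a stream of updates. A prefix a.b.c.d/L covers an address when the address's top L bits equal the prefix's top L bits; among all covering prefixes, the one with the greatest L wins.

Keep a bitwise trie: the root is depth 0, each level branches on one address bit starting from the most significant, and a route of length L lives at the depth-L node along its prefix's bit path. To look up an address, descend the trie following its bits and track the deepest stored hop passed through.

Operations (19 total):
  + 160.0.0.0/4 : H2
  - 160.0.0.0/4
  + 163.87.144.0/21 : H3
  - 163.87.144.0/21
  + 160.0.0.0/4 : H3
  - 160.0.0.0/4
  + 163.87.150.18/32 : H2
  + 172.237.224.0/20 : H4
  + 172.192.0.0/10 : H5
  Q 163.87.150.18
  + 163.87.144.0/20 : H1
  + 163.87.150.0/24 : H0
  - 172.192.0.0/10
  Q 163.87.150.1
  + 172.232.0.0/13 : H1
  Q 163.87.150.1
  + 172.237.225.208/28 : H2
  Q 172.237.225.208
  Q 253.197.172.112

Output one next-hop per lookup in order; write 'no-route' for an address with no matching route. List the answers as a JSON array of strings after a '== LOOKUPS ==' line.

Trace:
  + 160.0.0.0/4 (H2) depth=4
  del 160.0.0.0/4 (clear depth 4)
  + 163.87.144.0/21 (H3) depth=21
  del 163.87.144.0/21 (clear depth 21)
  + 160.0.0.0/4 (H3) depth=4
  del 160.0.0.0/4 (clear depth 4)
  + 163.87.150.18/32 (H2) depth=32
  + 172.237.224.0/20 (H4) depth=20
  + 172.192.0.0/10 (H5) depth=10
  Q 163.87.150.18: descend 10100011010101111001011000010010 ; hops seen [H2] ; pick H2
  + 163.87.144.0/20 (H1) depth=20
  + 163.87.150.0/24 (H0) depth=24
  del 172.192.0.0/10 (clear depth 10)
  Q 163.87.150.1: descend 101000110101011110010110000 ; hops seen [H1,H0] ; pick H0
  + 172.232.0.0/13 (H1) depth=13
  Q 163.87.150.1: descend 101000110101011110010110000 ; hops seen [H1,H0] ; pick H0
  + 172.237.225.208/28 (H2) depth=28
  Q 172.237.225.208: descend 1010110011101101111000011101 ; hops seen [H1,H4,H2] ; pick H2
  Q 253.197.172.112: descend 1 ; hops seen [∅] ; pick no-route

== LOOKUPS ==
["H2","H0","H0","H2","no-route"]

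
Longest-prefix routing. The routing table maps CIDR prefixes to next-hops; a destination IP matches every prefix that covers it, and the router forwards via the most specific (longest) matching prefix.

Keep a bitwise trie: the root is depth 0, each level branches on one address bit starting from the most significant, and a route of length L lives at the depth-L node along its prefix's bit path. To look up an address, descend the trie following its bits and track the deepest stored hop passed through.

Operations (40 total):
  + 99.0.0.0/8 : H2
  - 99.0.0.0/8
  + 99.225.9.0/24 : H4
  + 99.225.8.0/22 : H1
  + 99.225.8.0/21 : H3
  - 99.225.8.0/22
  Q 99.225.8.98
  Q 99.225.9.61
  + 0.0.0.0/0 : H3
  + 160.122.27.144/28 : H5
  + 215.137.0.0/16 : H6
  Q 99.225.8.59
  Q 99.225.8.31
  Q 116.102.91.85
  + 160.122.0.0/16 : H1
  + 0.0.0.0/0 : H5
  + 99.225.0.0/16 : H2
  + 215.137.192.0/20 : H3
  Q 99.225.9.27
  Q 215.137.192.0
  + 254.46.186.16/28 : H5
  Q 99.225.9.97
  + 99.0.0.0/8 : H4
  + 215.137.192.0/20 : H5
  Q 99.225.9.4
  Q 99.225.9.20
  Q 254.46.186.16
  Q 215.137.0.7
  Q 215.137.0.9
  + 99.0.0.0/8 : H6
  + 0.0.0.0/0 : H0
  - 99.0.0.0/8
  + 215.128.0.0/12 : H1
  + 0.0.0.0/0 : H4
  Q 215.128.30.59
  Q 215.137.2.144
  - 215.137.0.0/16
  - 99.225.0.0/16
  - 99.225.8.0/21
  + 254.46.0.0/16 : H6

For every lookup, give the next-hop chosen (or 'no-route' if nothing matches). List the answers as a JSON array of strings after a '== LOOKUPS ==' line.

Process each operation:
  add 99.0.0.0/8 -> H2 at depth 8
  del 99.0.0.0/8 (clear depth 8)
  add 99.225.9.0/24 -> H4 at depth 24
  add 99.225.8.0/22 -> H1 at depth 22
  add 99.225.8.0/21 -> H3 at depth 21
  del 99.225.8.0/22 (clear depth 22)
  Q 99.225.8.98: descend 01100011111000010000100 ; hops seen [H3] ; pick H3
  Q 99.225.9.61: descend 011000111110000100001001 ; hops seen [H3,H4] ; pick H4
  add 0.0.0.0/0 -> H3 at depth 0
  add 160.122.27.144/28 -> H5 at depth 28
  add 215.137.0.0/16 -> H6 at depth 16
  Q 99.225.8.59: descend 01100011111000010000100 ; hops seen [H3,H3] ; pick H3
  Q 99.225.8.31: descend 01100011111000010000100 ; hops seen [H3,H3] ; pick H3
  Q 116.102.91.85: descend 011 ; hops seen [H3] ; pick H3
  add 160.122.0.0/16 -> H1 at depth 16
  add 0.0.0.0/0 -> H5 at depth 0
  add 99.225.0.0/16 -> H2 at depth 16
  add 215.137.192.0/20 -> H3 at depth 20
  Q 99.225.9.27: descend 011000111110000100001001 ; hops seen [H5,H2,H3,H4] ; pick H4
  Q 215.137.192.0: descend 11010111100010011100 ; hops seen [H5,H6,H3] ; pick H3
  add 254.46.186.16/28 -> H5 at depth 28
  Q 99.225.9.97: descend 011000111110000100001001 ; hops seen [H5,H2,H3,H4] ; pick H4
  add 99.0.0.0/8 -> H4 at depth 8
  add 215.137.192.0/20 -> H5 at depth 20
  Q 99.225.9.4: descend 011000111110000100001001 ; hops seen [H5,H4,H2,H3,H4] ; pick H4
  Q 99.225.9.20: descend 011000111110000100001001 ; hops seen [H5,H4,H2,H3,H4] ; pick H4
  Q 254.46.186.16: descend 1111111000101110101110100001 ; hops seen [H5,H5] ; pick H5
  Q 215.137.0.7: descend 1101011110001001 ; hops seen [H5,H6] ; pick H6
  Q 215.137.0.9: descend 1101011110001001 ; hops seen [H5,H6] ; pick H6
  add 99.0.0.0/8 -> H6 at depth 8
  add 0.0.0.0/0 -> H0 at depth 0
  del 99.0.0.0/8 (clear depth 8)
  add 215.128.0.0/12 -> H1 at depth 12
  add 0.0.0.0/0 -> H4 at depth 0
  Q 215.128.30.59: descend 110101111000 ; hops seen [H4,H1] ; pick H1
  Q 215.137.2.144: descend 1101011110001001 ; hops seen [H4,H1,H6] ; pick H6
  del 215.137.0.0/16 (clear depth 16)
  del 99.225.0.0/16 (clear depth 16)
  del 99.225.8.0/21 (clear depth 21)
  add 254.46.0.0/16 -> H6 at depth 16

== LOOKUPS ==
["H3","H4","H3","H3","H3","H4","H3","H4","H4","H4","H5","H6","H6","H1","H6"]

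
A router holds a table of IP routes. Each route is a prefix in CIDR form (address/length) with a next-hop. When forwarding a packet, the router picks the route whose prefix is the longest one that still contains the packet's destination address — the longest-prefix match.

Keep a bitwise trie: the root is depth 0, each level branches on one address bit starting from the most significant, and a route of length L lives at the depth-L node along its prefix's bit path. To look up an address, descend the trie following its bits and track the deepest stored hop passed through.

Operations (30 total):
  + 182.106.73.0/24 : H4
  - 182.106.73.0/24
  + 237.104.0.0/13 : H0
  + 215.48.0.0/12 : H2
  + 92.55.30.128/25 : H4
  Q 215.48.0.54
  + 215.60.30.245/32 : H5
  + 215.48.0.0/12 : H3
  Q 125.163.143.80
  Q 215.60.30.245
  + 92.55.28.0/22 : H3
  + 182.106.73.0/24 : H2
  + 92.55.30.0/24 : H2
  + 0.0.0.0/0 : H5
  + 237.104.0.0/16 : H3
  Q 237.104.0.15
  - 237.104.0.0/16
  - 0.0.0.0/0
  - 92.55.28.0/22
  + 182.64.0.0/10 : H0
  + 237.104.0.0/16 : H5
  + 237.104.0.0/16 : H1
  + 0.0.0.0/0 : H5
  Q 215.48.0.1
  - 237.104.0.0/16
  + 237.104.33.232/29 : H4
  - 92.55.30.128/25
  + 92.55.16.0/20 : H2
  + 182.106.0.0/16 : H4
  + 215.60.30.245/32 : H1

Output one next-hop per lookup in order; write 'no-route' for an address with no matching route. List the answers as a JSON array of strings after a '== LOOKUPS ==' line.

Process each operation:
  + 182.106.73.0/24 (H4) depth=24
  - 182.106.73.0/24 clear@24
  + 237.104.0.0/13 (H0) depth=13
  + 215.48.0.0/12 (H2) depth=12
  + 92.55.30.128/25 (H4) depth=25
  Q 215.48.0.54: descend 110101110011 ; hops seen [H2] ; pick H2
  + 215.60.30.245/32 (H5) depth=32
  + 215.48.0.0/12 (H3) depth=12
  Q 125.163.143.80: descend 01 ; hops seen [∅] ; pick no-route
  Q 215.60.30.245: descend 11010111001111000001111011110101 ; hops seen [H3,H5] ; pick H5
  + 92.55.28.0/22 (H3) depth=22
  + 182.106.73.0/24 (H2) depth=24
  + 92.55.30.0/24 (H2) depth=24
  + 0.0.0.0/0 (H5) depth=0
  + 237.104.0.0/16 (H3) depth=16
  Q 237.104.0.15: descend 1110110101101000 ; hops seen [H5,H0,H3] ; pick H3
  - 237.104.0.0/16 clear@16
  - 0.0.0.0/0 clear@0
  - 92.55.28.0/22 clear@22
  + 182.64.0.0/10 (H0) depth=10
  + 237.104.0.0/16 (H5) depth=16
  + 237.104.0.0/16 (H1) depth=16
  + 0.0.0.0/0 (H5) depth=0
  Q 215.48.0.1: descend 110101110011 ; hops seen [H5,H3] ; pick H3
  - 237.104.0.0/16 clear@16
  + 237.104.33.232/29 (H4) depth=29
  - 92.55.30.128/25 clear@25
  + 92.55.16.0/20 (H2) depth=20
  + 182.106.0.0/16 (H4) depth=16
  + 215.60.30.245/32 (H1) depth=32

== LOOKUPS ==
["H2","no-route","H5","H3","H3"]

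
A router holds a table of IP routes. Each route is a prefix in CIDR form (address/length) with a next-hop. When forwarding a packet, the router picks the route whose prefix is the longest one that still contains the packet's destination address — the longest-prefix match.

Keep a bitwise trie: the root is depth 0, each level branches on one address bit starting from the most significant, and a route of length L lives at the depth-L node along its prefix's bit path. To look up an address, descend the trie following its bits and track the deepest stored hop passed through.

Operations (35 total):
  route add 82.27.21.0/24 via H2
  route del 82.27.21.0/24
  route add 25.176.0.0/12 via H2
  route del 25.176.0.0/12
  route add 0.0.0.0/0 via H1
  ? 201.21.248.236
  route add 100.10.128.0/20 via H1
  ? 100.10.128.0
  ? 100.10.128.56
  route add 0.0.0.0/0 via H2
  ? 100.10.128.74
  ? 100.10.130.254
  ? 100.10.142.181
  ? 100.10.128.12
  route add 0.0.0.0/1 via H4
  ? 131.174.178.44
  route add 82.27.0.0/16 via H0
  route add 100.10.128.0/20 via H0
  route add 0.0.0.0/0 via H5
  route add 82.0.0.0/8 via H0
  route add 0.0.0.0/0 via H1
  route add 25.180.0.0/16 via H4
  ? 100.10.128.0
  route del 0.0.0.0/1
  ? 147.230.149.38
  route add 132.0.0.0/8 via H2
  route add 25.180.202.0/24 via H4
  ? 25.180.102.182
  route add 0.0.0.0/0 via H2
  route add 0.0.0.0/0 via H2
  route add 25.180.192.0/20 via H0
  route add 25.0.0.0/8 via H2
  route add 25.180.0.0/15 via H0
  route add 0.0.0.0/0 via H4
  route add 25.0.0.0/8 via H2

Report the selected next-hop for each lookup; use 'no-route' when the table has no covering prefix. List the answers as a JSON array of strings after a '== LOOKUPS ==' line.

Apply in order:
  add 82.27.21.0/24 -> H2 at depth 24
  del 82.27.21.0/24 (clear depth 24)
  add 25.176.0.0/12 -> H2 at depth 12
  del 25.176.0.0/12 (clear depth 12)
  add 0.0.0.0/0 -> H1 at depth 0
  Q 201.21.248.236: descend ε ; hops seen [H1] ; pick H1
  add 100.10.128.0/20 -> H1 at depth 20
  Q 100.10.128.0: descend 01100100000010101000 ; hops seen [H1,H1] ; pick H1
  Q 100.10.128.56: descend 01100100000010101000 ; hops seen [H1,H1] ; pick H1
  add 0.0.0.0/0 -> H2 at depth 0
  Q 100.10.128.74: descend 01100100000010101000 ; hops seen [H2,H1] ; pick H1
  Q 100.10.130.254: descend 01100100000010101000 ; hops seen [H2,H1] ; pick H1
  Q 100.10.142.181: descend 01100100000010101000 ; hops seen [H2,H1] ; pick H1
  Q 100.10.128.12: descend 01100100000010101000 ; hops seen [H2,H1] ; pick H1
  add 0.0.0.0/1 -> H4 at depth 1
  Q 131.174.178.44: descend ε ; hops seen [H2] ; pick H2
  add 82.27.0.0/16 -> H0 at depth 16
  add 100.10.128.0/20 -> H0 at depth 20
  add 0.0.0.0/0 -> H5 at depth 0
  add 82.0.0.0/8 -> H0 at depth 8
  add 0.0.0.0/0 -> H1 at depth 0
  add 25.180.0.0/16 -> H4 at depth 16
  Q 100.10.128.0: descend 01100100000010101000 ; hops seen [H1,H4,H0] ; pick H0
  del 0.0.0.0/1 (clear depth 1)
  Q 147.230.149.38: descend ε ; hops seen [H1] ; pick H1
  add 132.0.0.0/8 -> H2 at depth 8
  add 25.180.202.0/24 -> H4 at depth 24
  Q 25.180.102.182: descend 0001100110110100 ; hops seen [H1,H4] ; pick H4
  add 0.0.0.0/0 -> H2 at depth 0
  add 0.0.0.0/0 -> H2 at depth 0
  add 25.180.192.0/20 -> H0 at depth 20
  add 25.0.0.0/8 -> H2 at depth 8
  add 25.180.0.0/15 -> H0 at depth 15
  add 0.0.0.0/0 -> H4 at depth 0
  add 25.0.0.0/8 -> H2 at depth 8

== LOOKUPS ==
["H1","H1","H1","H1","H1","H1","H1","H2","H0","H1","H4"]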